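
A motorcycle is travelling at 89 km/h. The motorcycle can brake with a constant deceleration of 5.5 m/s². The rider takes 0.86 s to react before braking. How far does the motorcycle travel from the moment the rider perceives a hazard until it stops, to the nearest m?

Total stopping distance ≈ 77 m

89 km/h ÷ 3.6 = 24.7222 m/s.
Reaction distance = v·t_r = 24.7222 × 0.86 = 21.261 m.
Braking distance = v²/(2a) = 24.7222² / (2 × 5.500) = 611.187 / 11.000 = 55.562 m.
Total = 21.261 + 55.562 = 76.823 m.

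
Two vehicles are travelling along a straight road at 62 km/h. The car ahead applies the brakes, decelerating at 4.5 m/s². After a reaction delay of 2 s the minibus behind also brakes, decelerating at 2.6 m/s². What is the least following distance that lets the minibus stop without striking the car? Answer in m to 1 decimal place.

Minimum gap ≈ 58.5 m

62 km/h ÷ 3.6 = 17.2222 m/s.
Leader travels v²/(2a_L) = 296.604 / 9.000 = 32.956 m before stopping.
Follower covers v·t_r = 17.2222 × 2 = 34.444 m while reacting, then v²/(2a_F) = 296.604 / 5.200 = 57.039 m while braking, for a total of 34.444 + 57.039 = 91.483 m.
Since a_F ≤ a_L and the follower starts braking later, the follower is never slower than the leader, so the closest approach is when both have stopped.
Minimum gap = 91.483 − 32.956 = 58.527 m.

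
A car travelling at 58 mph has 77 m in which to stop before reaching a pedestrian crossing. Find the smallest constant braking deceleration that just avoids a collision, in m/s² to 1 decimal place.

58 mph × 0.44704 = 25.9283 m/s.
v² = 2a·d ⇒ a = v²/(2d) = 25.9283² / (2 × 77.000) = 672.277 / 154.000 = 4.3654 m/s².

Required deceleration ≈ 4.4 m/s²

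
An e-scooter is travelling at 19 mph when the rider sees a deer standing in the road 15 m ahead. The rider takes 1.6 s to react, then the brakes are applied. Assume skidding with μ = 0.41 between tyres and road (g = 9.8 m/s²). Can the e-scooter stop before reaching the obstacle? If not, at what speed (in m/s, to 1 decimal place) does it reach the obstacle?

No — it strikes the obstacle at 7.8 m/s

19 mph × 0.44704 = 8.4938 m/s.
a = μg = 0.41 × 9.8 = 4.018 m/s².
Reaction distance = 8.4938 × 1.6 = 13.590 m.
Braking distance needed to stop: v²/(2a) = 72.145 / 8.036 = 8.978 m, so total needed = 13.590 + 8.978 = 22.568 m > 15 m — it cannot stop.
Distance remaining when braking begins: 15 − 13.590 = 1.410 m.
v² = v₀² − 2a·d = 72.145 − 2 × 4.018 × 1.410 = 60.814 m²/s².
v = √60.814 = 7.798 m/s.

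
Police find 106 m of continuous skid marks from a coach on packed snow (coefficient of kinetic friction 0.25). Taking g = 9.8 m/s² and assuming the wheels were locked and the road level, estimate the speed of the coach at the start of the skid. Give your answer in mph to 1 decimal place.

Deceleration a = μg = 0.25 × 9.8 = 2.450 m/s².
v = √(2a·d) = √(2 × 2.450 × 106) = √519.400 = 22.7903 m/s.
= 22.7903 ÷ 0.44704 = 50.980 mph.

Initial speed ≈ 51.0 mph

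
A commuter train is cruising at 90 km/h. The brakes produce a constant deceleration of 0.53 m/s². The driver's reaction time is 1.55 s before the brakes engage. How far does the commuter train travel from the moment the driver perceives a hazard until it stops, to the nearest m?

90 km/h ÷ 3.6 = 25.0000 m/s.
Reaction distance = v·t_r = 25.0000 × 1.55 = 38.750 m.
Braking distance = v²/(2a) = 25.0000² / (2 × 0.530) = 625.000 / 1.060 = 589.623 m.
Total = 38.750 + 589.623 = 628.373 m.

Total stopping distance ≈ 628 m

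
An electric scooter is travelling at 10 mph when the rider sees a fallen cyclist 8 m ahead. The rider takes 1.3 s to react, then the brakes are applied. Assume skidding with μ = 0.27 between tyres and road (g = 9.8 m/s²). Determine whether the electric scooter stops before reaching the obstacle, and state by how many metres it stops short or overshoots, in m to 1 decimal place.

10 mph × 0.44704 = 4.4704 m/s.
a = μg = 0.27 × 9.8 = 2.646 m/s².
Reaction distance = 4.4704 × 1.3 = 5.812 m.
Braking distance = v²/(2a) = 19.984 / 5.292 = 3.776 m.
Total stopping distance = 5.812 + 3.776 = 9.588 m, vs 8 m available — it cannot stop in time and overshoots by 9.588 − 8 = 1.588 m.

No — it overshoots by 1.6 m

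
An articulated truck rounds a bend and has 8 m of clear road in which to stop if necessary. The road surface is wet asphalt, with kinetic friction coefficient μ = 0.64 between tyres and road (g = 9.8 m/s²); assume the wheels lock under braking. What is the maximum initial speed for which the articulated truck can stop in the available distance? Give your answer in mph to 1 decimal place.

Maximum speed ≈ 22.4 mph

a = μg = 0.64 × 9.8 = 6.272 m/s².
v²/(2a) = d ⇒ v = √(2 × 6.272 × 8) = √100.35 = 10.0175 m/s.
10.0175 m/s ÷ 0.44704 = 22.409 mph.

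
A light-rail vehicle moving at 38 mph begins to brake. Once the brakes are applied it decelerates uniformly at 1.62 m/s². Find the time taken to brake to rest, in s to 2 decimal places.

38 mph × 0.44704 = 16.9875 m/s.
Braking time = v/a = 16.9875 / 1.620 = 10.486 s.

Braking time ≈ 10.49 s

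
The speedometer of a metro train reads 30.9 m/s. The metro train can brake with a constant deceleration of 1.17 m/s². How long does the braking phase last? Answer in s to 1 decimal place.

Braking time = v/a = 30.9000 / 1.170 = 26.410 s.

Braking time ≈ 26.4 s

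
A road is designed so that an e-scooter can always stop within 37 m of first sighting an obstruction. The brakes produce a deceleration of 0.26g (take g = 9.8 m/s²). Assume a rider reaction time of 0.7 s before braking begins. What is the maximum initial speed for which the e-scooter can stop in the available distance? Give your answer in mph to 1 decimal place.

Maximum speed ≈ 27.0 mph

a = 0.26 × 9.8 = 2.548 m/s².
Stopping distance: v·t_r + v²/(2a) = 37 with t_r = 0.7 s and a = 2.548 m/s².
So v² + 3.567 v − 188.55 = 0.
Positive root: v = −a·t_r + √((a·t_r)² + 2a·d) = −1.784 + √(3.183 + 188.55) = 12.0628 m/s.
12.0628 m/s ÷ 0.44704 = 26.984 mph.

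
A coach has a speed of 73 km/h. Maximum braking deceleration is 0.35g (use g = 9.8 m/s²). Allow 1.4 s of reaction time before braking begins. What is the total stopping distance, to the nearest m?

Total stopping distance ≈ 88 m

73 km/h ÷ 3.6 = 20.2778 m/s.
a = 0.35 × 9.8 = 3.430 m/s².
Reaction distance = v·t_r = 20.2778 × 1.4 = 28.389 m.
Braking distance = v²/(2a) = 20.2778² / (2 × 3.430) = 411.189 / 6.860 = 59.940 m.
Total = 28.389 + 59.940 = 88.329 m.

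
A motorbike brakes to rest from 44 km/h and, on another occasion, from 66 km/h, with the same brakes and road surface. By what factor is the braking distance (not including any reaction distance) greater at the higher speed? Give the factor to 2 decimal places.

Factor ≈ 2.25

Braking distance d = v²/(2a), so with a fixed, d ∝ v².
Factor = (66/44)² = 1.5000² = 2.2500.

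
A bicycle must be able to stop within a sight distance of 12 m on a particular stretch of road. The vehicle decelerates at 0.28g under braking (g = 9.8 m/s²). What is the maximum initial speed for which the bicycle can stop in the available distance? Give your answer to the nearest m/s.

Maximum speed ≈ 8 m/s

a = 0.28 × 9.8 = 2.744 m/s².
v²/(2a) = d ⇒ v = √(2 × 2.744 × 12) = √65.86 = 8.1154 m/s.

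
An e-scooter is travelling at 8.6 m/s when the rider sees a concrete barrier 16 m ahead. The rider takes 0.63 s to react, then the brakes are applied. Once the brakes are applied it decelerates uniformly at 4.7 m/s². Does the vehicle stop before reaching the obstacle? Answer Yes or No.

Yes

Reaction distance = 8.6000 × 0.63 = 5.418 m.
Braking distance = v²/(2a) = 73.960 / 9.400 = 7.868 m.
Total stopping distance = 5.418 + 7.868 = 13.286 m, vs 16 m available — it stops with 16 − 13.286 = 2.714 m to spare.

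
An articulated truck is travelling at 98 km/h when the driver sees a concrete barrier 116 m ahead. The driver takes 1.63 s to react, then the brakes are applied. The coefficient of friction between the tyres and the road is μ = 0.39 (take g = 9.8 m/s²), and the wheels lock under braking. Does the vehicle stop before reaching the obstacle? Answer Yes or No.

No

98 km/h ÷ 3.6 = 27.2222 m/s.
a = μg = 0.39 × 9.8 = 3.822 m/s².
Reaction distance = 27.2222 × 1.63 = 44.372 m.
Braking distance = v²/(2a) = 741.048 / 7.644 = 96.945 m.
Total stopping distance = 44.372 + 96.945 = 141.317 m, vs 116 m available — it cannot stop in time and overshoots by 141.317 − 116 = 25.317 m.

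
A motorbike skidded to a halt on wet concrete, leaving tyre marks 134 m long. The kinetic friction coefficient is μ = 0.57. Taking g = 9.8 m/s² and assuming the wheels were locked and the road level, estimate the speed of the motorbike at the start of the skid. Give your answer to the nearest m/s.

Deceleration a = μg = 0.57 × 9.8 = 5.586 m/s².
v = √(2a·d) = √(2 × 5.586 × 134) = √1497.048 = 38.6917 m/s.

Initial speed ≈ 39 m/s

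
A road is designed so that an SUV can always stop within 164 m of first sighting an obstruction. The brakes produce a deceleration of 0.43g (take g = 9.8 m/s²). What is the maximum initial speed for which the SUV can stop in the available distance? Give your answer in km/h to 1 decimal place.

Maximum speed ≈ 133.8 km/h

a = 0.43 × 9.8 = 4.214 m/s².
v²/(2a) = d ⇒ v = √(2 × 4.214 × 164) = √1382.19 = 37.1778 m/s.
37.1778 m/s × 3.6 = 133.840 km/h.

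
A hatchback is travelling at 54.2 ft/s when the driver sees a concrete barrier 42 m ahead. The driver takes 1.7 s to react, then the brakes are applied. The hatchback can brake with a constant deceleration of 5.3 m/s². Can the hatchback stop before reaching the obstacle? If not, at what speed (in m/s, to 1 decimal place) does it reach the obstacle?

54.2 ft/s × 0.3048 = 16.5202 m/s.
Reaction distance = 16.5202 × 1.7 = 28.084 m.
Braking distance needed to stop: v²/(2a) = 272.917 / 10.600 = 25.747 m, so total needed = 28.084 + 25.747 = 53.831 m > 42 m — it cannot stop.
Distance remaining when braking begins: 42 − 28.084 = 13.916 m.
v² = v₀² − 2a·d = 272.917 − 2 × 5.300 × 13.916 = 125.407 m²/s².
v = √125.407 = 11.199 m/s.

No — it strikes the obstacle at 11.2 m/s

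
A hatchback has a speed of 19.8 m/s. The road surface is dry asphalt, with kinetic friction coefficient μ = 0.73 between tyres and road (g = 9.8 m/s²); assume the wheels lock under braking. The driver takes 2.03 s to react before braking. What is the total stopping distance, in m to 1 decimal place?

a = μg = 0.73 × 9.8 = 7.154 m/s².
Reaction distance = v·t_r = 19.8000 × 2.03 = 40.194 m.
Braking distance = v²/(2a) = 19.8000² / (2 × 7.154) = 392.040 / 14.308 = 27.400 m.
Total = 40.194 + 27.400 = 67.594 m.

Total stopping distance ≈ 67.6 m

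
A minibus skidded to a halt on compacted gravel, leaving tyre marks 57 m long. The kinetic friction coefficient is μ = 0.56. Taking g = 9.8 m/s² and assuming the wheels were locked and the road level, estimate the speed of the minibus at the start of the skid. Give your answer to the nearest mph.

Initial speed ≈ 56 mph

Deceleration a = μg = 0.56 × 9.8 = 5.488 m/s².
v = √(2a·d) = √(2 × 5.488 × 57) = √625.632 = 25.0126 m/s.
= 25.0126 ÷ 0.44704 = 55.952 mph.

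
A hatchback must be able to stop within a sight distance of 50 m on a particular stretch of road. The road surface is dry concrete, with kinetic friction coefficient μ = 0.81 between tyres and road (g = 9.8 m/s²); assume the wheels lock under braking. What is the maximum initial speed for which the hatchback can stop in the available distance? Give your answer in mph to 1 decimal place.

Maximum speed ≈ 63.0 mph

a = μg = 0.81 × 9.8 = 7.938 m/s².
v²/(2a) = d ⇒ v = √(2 × 7.938 × 50) = √793.80 = 28.1745 m/s.
28.1745 m/s ÷ 0.44704 = 63.025 mph.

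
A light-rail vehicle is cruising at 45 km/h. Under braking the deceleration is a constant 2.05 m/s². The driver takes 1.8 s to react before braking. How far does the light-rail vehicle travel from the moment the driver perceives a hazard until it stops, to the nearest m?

Total stopping distance ≈ 61 m

45 km/h ÷ 3.6 = 12.5000 m/s.
Reaction distance = v·t_r = 12.5000 × 1.8 = 22.500 m.
Braking distance = v²/(2a) = 12.5000² / (2 × 2.050) = 156.250 / 4.100 = 38.110 m.
Total = 22.500 + 38.110 = 60.610 m.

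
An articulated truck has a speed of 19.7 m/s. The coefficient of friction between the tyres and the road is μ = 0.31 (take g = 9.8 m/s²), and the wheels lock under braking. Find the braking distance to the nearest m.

Braking distance ≈ 64 m

a = μg = 0.31 × 9.8 = 3.038 m/s².
Braking distance = v²/(2a) = 19.7000² / (2 × 3.038) = 388.090 / 6.076 = 63.873 m.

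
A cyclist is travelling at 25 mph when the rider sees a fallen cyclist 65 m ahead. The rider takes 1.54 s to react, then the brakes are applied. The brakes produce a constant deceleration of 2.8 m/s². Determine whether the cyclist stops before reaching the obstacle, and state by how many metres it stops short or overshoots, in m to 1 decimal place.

Yes — it stops 25.5 m short of the obstacle

25 mph × 0.44704 = 11.1760 m/s.
Reaction distance = 11.1760 × 1.54 = 17.211 m.
Braking distance = v²/(2a) = 124.903 / 5.600 = 22.304 m.
Total stopping distance = 17.211 + 22.304 = 39.515 m, vs 65 m available — it stops with 65 − 39.515 = 25.485 m to spare.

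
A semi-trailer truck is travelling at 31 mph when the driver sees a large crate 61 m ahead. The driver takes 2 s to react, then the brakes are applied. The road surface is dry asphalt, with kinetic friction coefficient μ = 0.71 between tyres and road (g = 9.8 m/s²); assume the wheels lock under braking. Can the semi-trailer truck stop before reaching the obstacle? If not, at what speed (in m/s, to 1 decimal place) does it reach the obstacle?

Yes — it stops about 19.5 m short of the obstacle, so it never reaches it

31 mph × 0.44704 = 13.8582 m/s.
a = μg = 0.71 × 9.8 = 6.958 m/s².
Reaction distance = 13.8582 × 2 = 27.716 m.
Braking distance = v²/(2a) = 192.050 / 13.916 = 13.801 m.
Total stopping distance = 27.716 + 13.801 = 41.517 m, vs 61 m available — it stops with 61 − 41.517 = 19.483 m to spare.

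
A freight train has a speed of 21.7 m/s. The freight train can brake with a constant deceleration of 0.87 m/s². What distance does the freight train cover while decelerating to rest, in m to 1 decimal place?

Braking distance ≈ 270.6 m

Braking distance = v²/(2a) = 21.7000² / (2 × 0.870) = 470.890 / 1.740 = 270.626 m.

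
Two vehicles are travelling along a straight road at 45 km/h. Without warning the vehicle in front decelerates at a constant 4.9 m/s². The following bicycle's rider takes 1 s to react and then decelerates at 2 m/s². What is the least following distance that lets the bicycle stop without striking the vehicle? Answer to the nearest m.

45 km/h ÷ 3.6 = 12.5000 m/s.
Leader travels v²/(2a_L) = 156.250 / 9.800 = 15.944 m before stopping.
Follower covers v·t_r = 12.5000 × 1 = 12.500 m while reacting, then v²/(2a_F) = 156.250 / 4.000 = 39.062 m while braking, for a total of 12.500 + 39.062 = 51.562 m.
Since a_F ≤ a_L and the follower starts braking later, the follower is never slower than the leader, so the closest approach is when both have stopped.
Minimum gap = 51.562 − 15.944 = 35.618 m.

Minimum gap ≈ 36 m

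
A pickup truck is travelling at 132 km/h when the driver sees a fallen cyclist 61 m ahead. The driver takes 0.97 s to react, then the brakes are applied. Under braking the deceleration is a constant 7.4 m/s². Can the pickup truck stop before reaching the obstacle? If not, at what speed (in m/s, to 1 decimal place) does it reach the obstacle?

132 km/h ÷ 3.6 = 36.6667 m/s.
Reaction distance = 36.6667 × 0.97 = 35.567 m.
Braking distance needed to stop: v²/(2a) = 1344.447 / 14.800 = 90.841 m, so total needed = 35.567 + 90.841 = 126.408 m > 61 m — it cannot stop.
Distance remaining when braking begins: 61 − 35.567 = 25.433 m.
v² = v₀² − 2a·d = 1344.447 − 2 × 7.400 × 25.433 = 968.039 m²/s².
v = √968.039 = 31.113 m/s.

No — it strikes the obstacle at 31.1 m/s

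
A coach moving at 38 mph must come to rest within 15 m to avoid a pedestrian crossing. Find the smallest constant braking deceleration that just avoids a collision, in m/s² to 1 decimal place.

Required deceleration ≈ 9.6 m/s²

38 mph × 0.44704 = 16.9875 m/s.
v² = 2a·d ⇒ a = v²/(2d) = 16.9875² / (2 × 15.000) = 288.575 / 30.000 = 9.6192 m/s².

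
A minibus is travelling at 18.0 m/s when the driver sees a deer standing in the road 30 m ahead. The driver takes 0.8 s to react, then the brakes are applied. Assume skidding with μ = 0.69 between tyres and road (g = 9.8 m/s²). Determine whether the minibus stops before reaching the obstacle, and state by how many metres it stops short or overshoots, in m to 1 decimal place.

a = μg = 0.69 × 9.8 = 6.762 m/s².
Reaction distance = 18.0000 × 0.8 = 14.400 m.
Braking distance = v²/(2a) = 324.000 / 13.524 = 23.957 m.
Total stopping distance = 14.400 + 23.957 = 38.357 m, vs 30 m available — it cannot stop in time and overshoots by 38.357 − 30 = 8.357 m.

No — it overshoots by 8.4 m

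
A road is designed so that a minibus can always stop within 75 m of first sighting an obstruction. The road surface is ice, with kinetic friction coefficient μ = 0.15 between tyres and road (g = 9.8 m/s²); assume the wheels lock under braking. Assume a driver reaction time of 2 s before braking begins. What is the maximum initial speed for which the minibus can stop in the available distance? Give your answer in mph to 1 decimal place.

a = μg = 0.15 × 9.8 = 1.470 m/s².
Stopping distance: v·t_r + v²/(2a) = 75 with t_r = 2 s and a = 1.470 m/s².
So v² + 5.880 v − 220.50 = 0.
Positive root: v = −a·t_r + √((a·t_r)² + 2a·d) = −2.940 + √(8.644 + 220.50) = 12.1975 m/s.
12.1975 m/s ÷ 0.44704 = 27.285 mph.

Maximum speed ≈ 27.3 mph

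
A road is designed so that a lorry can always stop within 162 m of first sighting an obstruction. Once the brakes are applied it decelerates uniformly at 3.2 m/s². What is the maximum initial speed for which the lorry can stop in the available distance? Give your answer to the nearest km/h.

v²/(2a) = d ⇒ v = √(2 × 3.200 × 162) = √1036.80 = 32.1994 m/s.
32.1994 m/s × 3.6 = 115.918 km/h.

Maximum speed ≈ 116 km/h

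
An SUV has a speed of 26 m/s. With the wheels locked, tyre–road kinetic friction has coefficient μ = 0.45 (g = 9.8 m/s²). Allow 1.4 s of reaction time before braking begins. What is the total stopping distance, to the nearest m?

a = μg = 0.45 × 9.8 = 4.410 m/s².
Reaction distance = v·t_r = 26.0000 × 1.4 = 36.400 m.
Braking distance = v²/(2a) = 26.0000² / (2 × 4.410) = 676.000 / 8.820 = 76.644 m.
Total = 36.400 + 76.644 = 113.044 m.

Total stopping distance ≈ 113 m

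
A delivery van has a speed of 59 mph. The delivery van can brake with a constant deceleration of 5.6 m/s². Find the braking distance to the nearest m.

Braking distance ≈ 62 m

59 mph × 0.44704 = 26.3754 m/s.
Braking distance = v²/(2a) = 26.3754² / (2 × 5.600) = 695.662 / 11.200 = 62.113 m.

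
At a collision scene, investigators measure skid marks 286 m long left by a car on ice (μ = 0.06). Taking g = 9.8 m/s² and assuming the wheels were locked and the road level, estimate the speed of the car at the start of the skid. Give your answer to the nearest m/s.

Deceleration a = μg = 0.06 × 9.8 = 0.588 m/s².
v = √(2a·d) = √(2 × 0.588 × 286) = √336.336 = 18.3395 m/s.

Initial speed ≈ 18 m/s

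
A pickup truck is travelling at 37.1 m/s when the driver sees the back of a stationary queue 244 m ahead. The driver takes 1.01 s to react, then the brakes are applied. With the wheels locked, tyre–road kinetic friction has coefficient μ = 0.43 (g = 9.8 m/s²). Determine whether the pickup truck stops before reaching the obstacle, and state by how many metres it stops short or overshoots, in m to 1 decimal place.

Yes — it stops 43.2 m short of the obstacle

a = μg = 0.43 × 9.8 = 4.214 m/s².
Reaction distance = 37.1000 × 1.01 = 37.471 m.
Braking distance = v²/(2a) = 1376.410 / 8.428 = 163.314 m.
Total stopping distance = 37.471 + 163.314 = 200.785 m, vs 244 m available — it stops with 244 − 200.785 = 43.215 m to spare.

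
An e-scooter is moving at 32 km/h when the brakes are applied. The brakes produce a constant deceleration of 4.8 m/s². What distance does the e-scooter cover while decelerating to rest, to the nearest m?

32 km/h ÷ 3.6 = 8.8889 m/s.
Braking distance = v²/(2a) = 8.8889² / (2 × 4.800) = 79.013 / 9.600 = 8.231 m.

Braking distance ≈ 8 m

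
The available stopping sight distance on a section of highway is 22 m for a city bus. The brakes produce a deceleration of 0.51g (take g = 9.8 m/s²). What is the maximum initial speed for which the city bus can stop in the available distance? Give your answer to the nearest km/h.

Maximum speed ≈ 53 km/h

a = 0.51 × 9.8 = 4.998 m/s².
v²/(2a) = d ⇒ v = √(2 × 4.998 × 22) = √219.91 = 14.8294 m/s.
14.8294 m/s × 3.6 = 53.386 km/h.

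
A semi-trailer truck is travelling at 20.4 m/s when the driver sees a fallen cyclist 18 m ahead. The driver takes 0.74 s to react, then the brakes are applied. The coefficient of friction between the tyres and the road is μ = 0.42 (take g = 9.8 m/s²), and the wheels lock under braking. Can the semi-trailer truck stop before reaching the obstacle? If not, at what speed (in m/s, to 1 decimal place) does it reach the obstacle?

No — it strikes the obstacle at 19.8 m/s

a = μg = 0.42 × 9.8 = 4.116 m/s².
Reaction distance = 20.4000 × 0.74 = 15.096 m.
Braking distance needed to stop: v²/(2a) = 416.160 / 8.232 = 50.554 m, so total needed = 15.096 + 50.554 = 65.650 m > 18 m — it cannot stop.
Distance remaining when braking begins: 18 − 15.096 = 2.904 m.
v² = v₀² − 2a·d = 416.160 − 2 × 4.116 × 2.904 = 392.254 m²/s².
v = √392.254 = 19.805 m/s.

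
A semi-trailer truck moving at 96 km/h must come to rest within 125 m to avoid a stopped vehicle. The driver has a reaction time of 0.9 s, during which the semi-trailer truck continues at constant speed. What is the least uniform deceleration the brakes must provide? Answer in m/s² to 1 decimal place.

Required deceleration ≈ 3.5 m/s²

96 km/h ÷ 3.6 = 26.6667 m/s.
Distance covered during reaction = 26.6667 × 0.9 = 24.000 m.
Distance available for braking: 125 − 24.000 = 101.000 m.
v² = 2a·d ⇒ a = v²/(2d) = 26.6667² / (2 × 101.000) = 711.113 / 202.000 = 3.5204 m/s².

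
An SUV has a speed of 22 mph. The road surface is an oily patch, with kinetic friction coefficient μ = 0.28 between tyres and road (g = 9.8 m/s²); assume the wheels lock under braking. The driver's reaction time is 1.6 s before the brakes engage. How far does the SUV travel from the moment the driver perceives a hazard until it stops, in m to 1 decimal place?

Total stopping distance ≈ 33.4 m

22 mph × 0.44704 = 9.8349 m/s.
a = μg = 0.28 × 9.8 = 2.744 m/s².
Reaction distance = v·t_r = 9.8349 × 1.6 = 15.736 m.
Braking distance = v²/(2a) = 9.8349² / (2 × 2.744) = 96.725 / 5.488 = 17.625 m.
Total = 15.736 + 17.625 = 33.361 m.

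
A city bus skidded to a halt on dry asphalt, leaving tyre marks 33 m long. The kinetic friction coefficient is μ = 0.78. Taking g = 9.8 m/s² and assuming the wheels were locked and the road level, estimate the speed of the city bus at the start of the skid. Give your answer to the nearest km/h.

Initial speed ≈ 81 km/h

Deceleration a = μg = 0.78 × 9.8 = 7.644 m/s².
v = √(2a·d) = √(2 × 7.644 × 33) = √504.504 = 22.4612 m/s.
= 22.4612 × 3.6 = 80.860 km/h.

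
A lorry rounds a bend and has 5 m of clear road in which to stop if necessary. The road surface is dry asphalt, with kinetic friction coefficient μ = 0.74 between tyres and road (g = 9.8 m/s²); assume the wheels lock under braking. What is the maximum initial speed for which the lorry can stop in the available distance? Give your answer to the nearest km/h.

a = μg = 0.74 × 9.8 = 7.252 m/s².
v²/(2a) = d ⇒ v = √(2 × 7.252 × 5) = √72.52 = 8.5159 m/s.
8.5159 m/s × 3.6 = 30.657 km/h.

Maximum speed ≈ 31 km/h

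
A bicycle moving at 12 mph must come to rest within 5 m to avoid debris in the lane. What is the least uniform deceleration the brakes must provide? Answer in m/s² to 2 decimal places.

12 mph × 0.44704 = 5.3645 m/s.
v² = 2a·d ⇒ a = v²/(2d) = 5.3645² / (2 × 5.000) = 28.778 / 10.000 = 2.8778 m/s².

Required deceleration ≈ 2.88 m/s²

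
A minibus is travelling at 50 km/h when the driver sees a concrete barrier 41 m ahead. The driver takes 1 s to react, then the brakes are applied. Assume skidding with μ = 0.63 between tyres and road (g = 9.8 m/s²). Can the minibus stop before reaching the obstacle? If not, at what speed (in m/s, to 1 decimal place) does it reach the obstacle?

50 km/h ÷ 3.6 = 13.8889 m/s.
a = μg = 0.63 × 9.8 = 6.174 m/s².
Reaction distance = 13.8889 × 1 = 13.889 m.
Braking distance = v²/(2a) = 192.902 / 12.348 = 15.622 m.
Total stopping distance = 13.889 + 15.622 = 29.511 m, vs 41 m available — it stops with 41 − 29.511 = 11.489 m to spare.

Yes — it stops about 11.5 m short of the obstacle, so it never reaches it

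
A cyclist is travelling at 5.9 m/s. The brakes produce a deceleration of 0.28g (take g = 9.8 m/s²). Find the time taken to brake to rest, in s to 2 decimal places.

a = 0.28 × 9.8 = 2.744 m/s².
Braking time = v/a = 5.9000 / 2.744 = 2.150 s.

Braking time ≈ 2.15 s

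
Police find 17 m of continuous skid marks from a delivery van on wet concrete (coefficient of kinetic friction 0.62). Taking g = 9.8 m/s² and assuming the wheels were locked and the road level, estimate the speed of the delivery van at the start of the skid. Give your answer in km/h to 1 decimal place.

Deceleration a = μg = 0.62 × 9.8 = 6.076 m/s².
v = √(2a·d) = √(2 × 6.076 × 17) = √206.584 = 14.3730 m/s.
= 14.3730 × 3.6 = 51.743 km/h.

Initial speed ≈ 51.7 km/h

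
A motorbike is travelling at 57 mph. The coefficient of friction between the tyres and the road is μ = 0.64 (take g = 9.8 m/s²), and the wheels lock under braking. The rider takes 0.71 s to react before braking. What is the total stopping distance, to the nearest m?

57 mph × 0.44704 = 25.4813 m/s.
a = μg = 0.64 × 9.8 = 6.272 m/s².
Reaction distance = v·t_r = 25.4813 × 0.71 = 18.092 m.
Braking distance = v²/(2a) = 25.4813² / (2 × 6.272) = 649.297 / 12.544 = 51.762 m.
Total = 18.092 + 51.762 = 69.854 m.

Total stopping distance ≈ 70 m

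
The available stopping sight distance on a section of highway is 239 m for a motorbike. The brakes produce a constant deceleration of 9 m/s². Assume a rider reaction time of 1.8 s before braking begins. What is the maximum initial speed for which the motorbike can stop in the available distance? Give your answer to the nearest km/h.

Maximum speed ≈ 185 km/h

Stopping distance: v·t_r + v²/(2a) = 239 with t_r = 1.8 s and a = 9.000 m/s².
So v² + 32.400 v − 4302.00 = 0.
Positive root: v = −a·t_r + √((a·t_r)² + 2a·d) = −16.200 + √(262.440 + 4302.00) = 51.3606 m/s.
51.3606 m/s × 3.6 = 184.898 km/h.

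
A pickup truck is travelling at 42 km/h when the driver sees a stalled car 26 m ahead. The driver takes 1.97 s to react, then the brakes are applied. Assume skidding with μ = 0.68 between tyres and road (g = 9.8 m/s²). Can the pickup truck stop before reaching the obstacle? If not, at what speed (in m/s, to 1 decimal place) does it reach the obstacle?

42 km/h ÷ 3.6 = 11.6667 m/s.
a = μg = 0.68 × 9.8 = 6.664 m/s².
Reaction distance = 11.6667 × 1.97 = 22.983 m.
Braking distance needed to stop: v²/(2a) = 136.112 / 13.328 = 10.212 m, so total needed = 22.983 + 10.212 = 33.195 m > 26 m — it cannot stop.
Distance remaining when braking begins: 26 − 22.983 = 3.017 m.
v² = v₀² − 2a·d = 136.112 − 2 × 6.664 × 3.017 = 95.901 m²/s².
v = √95.901 = 9.793 m/s.

No — it strikes the obstacle at 9.8 m/s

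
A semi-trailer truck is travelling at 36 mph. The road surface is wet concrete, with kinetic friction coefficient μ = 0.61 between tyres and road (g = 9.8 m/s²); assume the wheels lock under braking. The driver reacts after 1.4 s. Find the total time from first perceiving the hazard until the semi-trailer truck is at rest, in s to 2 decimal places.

36 mph × 0.44704 = 16.0934 m/s.
a = μg = 0.61 × 9.8 = 5.978 m/s².
Braking time = v/a = 16.0934 / 5.978 = 2.692 s.
Total = 1.4 + 2.692 = 4.092 s.

Total time ≈ 4.09 s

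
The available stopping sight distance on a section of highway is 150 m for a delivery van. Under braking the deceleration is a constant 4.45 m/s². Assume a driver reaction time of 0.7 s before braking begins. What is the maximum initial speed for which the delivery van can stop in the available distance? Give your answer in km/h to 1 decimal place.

Maximum speed ≈ 120.8 km/h

Stopping distance: v·t_r + v²/(2a) = 150 with t_r = 0.7 s and a = 4.450 m/s².
So v² + 6.230 v − 1335.00 = 0.
Positive root: v = −a·t_r + √((a·t_r)² + 2a·d) = −3.115 + √(9.703 + 1335.00) = 33.5552 m/s.
33.5552 m/s × 3.6 = 120.799 km/h.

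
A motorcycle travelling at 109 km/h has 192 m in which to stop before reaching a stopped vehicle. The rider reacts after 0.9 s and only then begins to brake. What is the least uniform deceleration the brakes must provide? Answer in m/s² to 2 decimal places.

109 km/h ÷ 3.6 = 30.2778 m/s.
Distance covered during reaction = 30.2778 × 0.9 = 27.250 m.
Distance available for braking: 192 − 27.250 = 164.750 m.
v² = 2a·d ⇒ a = v²/(2d) = 30.2778² / (2 × 164.750) = 916.745 / 329.500 = 2.7822 m/s².

Required deceleration ≈ 2.78 m/s²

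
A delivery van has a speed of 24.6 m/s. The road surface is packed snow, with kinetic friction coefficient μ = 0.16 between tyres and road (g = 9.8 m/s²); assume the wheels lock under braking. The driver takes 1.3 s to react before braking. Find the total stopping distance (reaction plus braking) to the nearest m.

Total stopping distance ≈ 225 m

a = μg = 0.16 × 9.8 = 1.568 m/s².
Reaction distance = v·t_r = 24.6000 × 1.3 = 31.980 m.
Braking distance = v²/(2a) = 24.6000² / (2 × 1.568) = 605.160 / 3.136 = 192.972 m.
Total = 31.980 + 192.972 = 224.952 m.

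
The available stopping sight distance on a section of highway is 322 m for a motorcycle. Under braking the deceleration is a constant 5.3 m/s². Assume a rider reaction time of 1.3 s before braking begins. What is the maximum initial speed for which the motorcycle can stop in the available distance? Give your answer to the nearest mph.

Maximum speed ≈ 116 mph

Stopping distance: v·t_r + v²/(2a) = 322 with t_r = 1.3 s and a = 5.300 m/s².
So v² + 13.780 v − 3413.20 = 0.
Positive root: v = −a·t_r + √((a·t_r)² + 2a·d) = −6.890 + √(47.472 + 3413.20) = 51.9375 m/s.
51.9375 m/s ÷ 0.44704 = 116.181 mph.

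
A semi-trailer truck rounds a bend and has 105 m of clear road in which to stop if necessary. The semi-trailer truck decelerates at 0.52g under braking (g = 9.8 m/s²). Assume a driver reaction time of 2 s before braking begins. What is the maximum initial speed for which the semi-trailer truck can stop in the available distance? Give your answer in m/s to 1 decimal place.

Maximum speed ≈ 24.1 m/s

a = 0.52 × 9.8 = 5.096 m/s².
Stopping distance: v·t_r + v²/(2a) = 105 with t_r = 2 s and a = 5.096 m/s².
So v² + 20.384 v − 1070.16 = 0.
Positive root: v = −a·t_r + √((a·t_r)² + 2a·d) = −10.192 + √(103.877 + 1070.16) = 24.0722 m/s.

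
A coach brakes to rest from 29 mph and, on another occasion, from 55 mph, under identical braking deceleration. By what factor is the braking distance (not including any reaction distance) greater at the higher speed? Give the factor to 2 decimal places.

Factor ≈ 3.60

Braking distance d = v²/(2a), so with a fixed, d ∝ v².
Factor = (55/29)² = 1.8966² = 3.5971.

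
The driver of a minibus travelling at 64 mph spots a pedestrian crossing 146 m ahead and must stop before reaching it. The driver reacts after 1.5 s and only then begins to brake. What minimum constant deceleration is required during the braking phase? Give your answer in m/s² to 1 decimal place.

64 mph × 0.44704 = 28.6106 m/s.
Distance covered during reaction = 28.6106 × 1.5 = 42.916 m.
Distance available for braking: 146 − 42.916 = 103.084 m.
v² = 2a·d ⇒ a = v²/(2d) = 28.6106² / (2 × 103.084) = 818.566 / 206.168 = 3.9704 m/s².

Required deceleration ≈ 4.0 m/s²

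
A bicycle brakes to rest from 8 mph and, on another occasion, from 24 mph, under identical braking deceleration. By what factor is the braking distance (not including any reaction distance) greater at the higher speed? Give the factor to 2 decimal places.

Factor ≈ 9.00

Braking distance d = v²/(2a), so with a fixed, d ∝ v².
Factor = (24/8)² = 3.0000² = 9.0000.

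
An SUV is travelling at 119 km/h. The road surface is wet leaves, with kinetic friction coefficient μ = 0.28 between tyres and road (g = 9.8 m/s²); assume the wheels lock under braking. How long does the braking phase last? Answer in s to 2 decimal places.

119 km/h ÷ 3.6 = 33.0556 m/s.
a = μg = 0.28 × 9.8 = 2.744 m/s².
Braking time = v/a = 33.0556 / 2.744 = 12.047 s.

Braking time ≈ 12.05 s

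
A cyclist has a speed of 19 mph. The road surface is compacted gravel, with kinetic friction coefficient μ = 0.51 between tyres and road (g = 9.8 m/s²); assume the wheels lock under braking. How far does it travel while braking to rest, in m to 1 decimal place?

Braking distance ≈ 7.2 m

19 mph × 0.44704 = 8.4938 m/s.
a = μg = 0.51 × 9.8 = 4.998 m/s².
Braking distance = v²/(2a) = 8.4938² / (2 × 4.998) = 72.145 / 9.996 = 7.217 m.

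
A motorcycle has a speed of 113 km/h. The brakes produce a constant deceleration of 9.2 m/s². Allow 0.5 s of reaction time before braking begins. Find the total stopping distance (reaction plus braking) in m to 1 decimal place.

113 km/h ÷ 3.6 = 31.3889 m/s.
Reaction distance = v·t_r = 31.3889 × 0.5 = 15.694 m.
Braking distance = v²/(2a) = 31.3889² / (2 × 9.200) = 985.263 / 18.400 = 53.547 m.
Total = 15.694 + 53.547 = 69.241 m.

Total stopping distance ≈ 69.2 m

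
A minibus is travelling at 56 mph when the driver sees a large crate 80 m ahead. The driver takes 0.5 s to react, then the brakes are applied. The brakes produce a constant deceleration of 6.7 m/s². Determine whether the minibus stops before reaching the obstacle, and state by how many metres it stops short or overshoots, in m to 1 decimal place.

56 mph × 0.44704 = 25.0342 m/s.
Reaction distance = 25.0342 × 0.5 = 12.517 m.
Braking distance = v²/(2a) = 626.711 / 13.400 = 46.769 m.
Total stopping distance = 12.517 + 46.769 = 59.286 m, vs 80 m available — it stops with 80 − 59.286 = 20.714 m to spare.

Yes — it stops 20.7 m short of the obstacle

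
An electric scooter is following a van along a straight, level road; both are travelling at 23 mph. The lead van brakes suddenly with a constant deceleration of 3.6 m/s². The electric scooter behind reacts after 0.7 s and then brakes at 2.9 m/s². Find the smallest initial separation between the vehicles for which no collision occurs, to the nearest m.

23 mph × 0.44704 = 10.2819 m/s.
Leader travels v²/(2a_L) = 105.717 / 7.200 = 14.683 m before stopping.
Follower covers v·t_r = 10.2819 × 0.7 = 7.197 m while reacting, then v²/(2a_F) = 105.717 / 5.800 = 18.227 m while braking, for a total of 7.197 + 18.227 = 25.424 m.
Since a_F ≤ a_L and the follower starts braking later, the follower is never slower than the leader, so the closest approach is when both have stopped.
Minimum gap = 25.424 − 14.683 = 10.741 m.

Minimum gap ≈ 11 m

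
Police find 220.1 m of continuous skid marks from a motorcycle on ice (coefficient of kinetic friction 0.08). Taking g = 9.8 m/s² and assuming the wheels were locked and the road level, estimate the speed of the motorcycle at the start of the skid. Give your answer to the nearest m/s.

Deceleration a = μg = 0.08 × 9.8 = 0.784 m/s².
v = √(2a·d) = √(2 × 0.784 × 220.1) = √345.117 = 18.5773 m/s.

Initial speed ≈ 19 m/s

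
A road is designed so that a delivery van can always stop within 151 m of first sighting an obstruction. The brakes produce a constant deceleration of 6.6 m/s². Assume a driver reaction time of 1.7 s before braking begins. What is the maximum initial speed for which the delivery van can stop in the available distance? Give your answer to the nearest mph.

Maximum speed ≈ 78 mph

Stopping distance: v·t_r + v²/(2a) = 151 with t_r = 1.7 s and a = 6.600 m/s².
So v² + 22.440 v − 1993.20 = 0.
Positive root: v = −a·t_r + √((a·t_r)² + 2a·d) = −11.220 + √(125.888 + 1993.20) = 34.8136 m/s.
34.8136 m/s ÷ 0.44704 = 77.876 mph.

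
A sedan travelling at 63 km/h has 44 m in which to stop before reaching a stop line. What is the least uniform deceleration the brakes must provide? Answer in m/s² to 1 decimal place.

Required deceleration ≈ 3.5 m/s²

63 km/h ÷ 3.6 = 17.5000 m/s.
v² = 2a·d ⇒ a = v²/(2d) = 17.5000² / (2 × 44.000) = 306.250 / 88.000 = 3.4801 m/s².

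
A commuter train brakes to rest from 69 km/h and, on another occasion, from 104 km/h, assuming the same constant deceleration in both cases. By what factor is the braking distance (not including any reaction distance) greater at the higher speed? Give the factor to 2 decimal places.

Factor ≈ 2.27

Braking distance d = v²/(2a), so with a fixed, d ∝ v².
Factor = (104/69)² = 1.5072² = 2.2717.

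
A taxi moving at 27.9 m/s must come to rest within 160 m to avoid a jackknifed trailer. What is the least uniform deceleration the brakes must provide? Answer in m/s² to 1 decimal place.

Required deceleration ≈ 2.4 m/s²

v² = 2a·d ⇒ a = v²/(2d) = 27.9000² / (2 × 160.000) = 778.410 / 320.000 = 2.4325 m/s².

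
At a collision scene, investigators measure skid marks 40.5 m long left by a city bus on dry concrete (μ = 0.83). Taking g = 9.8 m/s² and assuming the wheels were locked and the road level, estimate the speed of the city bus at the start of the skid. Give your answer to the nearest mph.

Deceleration a = μg = 0.83 × 9.8 = 8.134 m/s².
v = √(2a·d) = √(2 × 8.134 × 40.5) = √658.854 = 25.6682 m/s.
= 25.6682 ÷ 0.44704 = 57.418 mph.

Initial speed ≈ 57 mph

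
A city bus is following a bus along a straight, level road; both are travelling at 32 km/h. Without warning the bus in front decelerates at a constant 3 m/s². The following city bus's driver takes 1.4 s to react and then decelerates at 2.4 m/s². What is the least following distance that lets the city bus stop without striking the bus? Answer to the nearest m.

Minimum gap ≈ 16 m

32 km/h ÷ 3.6 = 8.8889 m/s.
Leader travels v²/(2a_L) = 79.013 / 6.000 = 13.169 m before stopping.
Follower covers v·t_r = 8.8889 × 1.4 = 12.444 m while reacting, then v²/(2a_F) = 79.013 / 4.800 = 16.461 m while braking, for a total of 12.444 + 16.461 = 28.905 m.
Since a_F ≤ a_L and the follower starts braking later, the follower is never slower than the leader, so the closest approach is when both have stopped.
Minimum gap = 28.905 − 13.169 = 15.736 m.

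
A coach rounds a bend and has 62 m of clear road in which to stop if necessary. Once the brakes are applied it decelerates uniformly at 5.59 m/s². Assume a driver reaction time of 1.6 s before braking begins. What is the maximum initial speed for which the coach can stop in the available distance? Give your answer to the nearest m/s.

Stopping distance: v·t_r + v²/(2a) = 62 with t_r = 1.6 s and a = 5.590 m/s².
So v² + 17.888 v − 693.16 = 0.
Positive root: v = −a·t_r + √((a·t_r)² + 2a·d) = −8.944 + √(79.995 + 693.16) = 18.8617 m/s.

Maximum speed ≈ 19 m/s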